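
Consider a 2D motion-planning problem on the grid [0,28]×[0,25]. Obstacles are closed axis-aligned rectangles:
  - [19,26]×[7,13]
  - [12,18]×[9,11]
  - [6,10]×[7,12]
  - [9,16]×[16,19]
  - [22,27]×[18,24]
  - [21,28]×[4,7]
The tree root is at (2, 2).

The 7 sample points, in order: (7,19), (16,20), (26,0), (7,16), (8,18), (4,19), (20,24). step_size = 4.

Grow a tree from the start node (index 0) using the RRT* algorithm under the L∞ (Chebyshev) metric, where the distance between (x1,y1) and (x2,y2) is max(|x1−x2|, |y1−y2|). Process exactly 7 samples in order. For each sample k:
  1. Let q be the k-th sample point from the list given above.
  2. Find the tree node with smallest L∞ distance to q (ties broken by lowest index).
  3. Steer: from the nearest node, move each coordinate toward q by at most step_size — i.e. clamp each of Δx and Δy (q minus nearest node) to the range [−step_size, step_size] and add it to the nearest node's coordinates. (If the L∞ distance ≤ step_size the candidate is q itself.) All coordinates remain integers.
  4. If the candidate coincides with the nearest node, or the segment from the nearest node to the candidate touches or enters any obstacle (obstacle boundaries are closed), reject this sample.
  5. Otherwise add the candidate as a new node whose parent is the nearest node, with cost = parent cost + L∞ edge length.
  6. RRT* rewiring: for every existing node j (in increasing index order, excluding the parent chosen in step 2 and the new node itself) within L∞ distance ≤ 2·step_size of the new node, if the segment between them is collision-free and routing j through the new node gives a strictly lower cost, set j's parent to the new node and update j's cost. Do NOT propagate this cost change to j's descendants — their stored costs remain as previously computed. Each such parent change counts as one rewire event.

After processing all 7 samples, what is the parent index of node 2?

Parent of node 2: 1

1. q=(7,19) nearest=0 d=17 new=(6,6) → add node 1 parent=0 cost=4
2. q=(16,20) nearest=1 d=14 new=(10,10) → blocked by [6,10]×[7,12], reject
3. q=(26,0) nearest=1 d=20 new=(10,2) → add node 2 parent=1 cost=8
4. q=(7,16) nearest=1 d=10 new=(7,10) → blocked by [6,10]×[7,12], reject
5. q=(8,18) nearest=1 d=12 new=(8,10) → blocked by [6,10]×[7,12], reject
6. q=(4,19) nearest=1 d=13 new=(4,10) → add node 3 parent=1 cost=8
7. q=(20,24) nearest=3 d=16 new=(8,14) → blocked by [6,10]×[7,12], reject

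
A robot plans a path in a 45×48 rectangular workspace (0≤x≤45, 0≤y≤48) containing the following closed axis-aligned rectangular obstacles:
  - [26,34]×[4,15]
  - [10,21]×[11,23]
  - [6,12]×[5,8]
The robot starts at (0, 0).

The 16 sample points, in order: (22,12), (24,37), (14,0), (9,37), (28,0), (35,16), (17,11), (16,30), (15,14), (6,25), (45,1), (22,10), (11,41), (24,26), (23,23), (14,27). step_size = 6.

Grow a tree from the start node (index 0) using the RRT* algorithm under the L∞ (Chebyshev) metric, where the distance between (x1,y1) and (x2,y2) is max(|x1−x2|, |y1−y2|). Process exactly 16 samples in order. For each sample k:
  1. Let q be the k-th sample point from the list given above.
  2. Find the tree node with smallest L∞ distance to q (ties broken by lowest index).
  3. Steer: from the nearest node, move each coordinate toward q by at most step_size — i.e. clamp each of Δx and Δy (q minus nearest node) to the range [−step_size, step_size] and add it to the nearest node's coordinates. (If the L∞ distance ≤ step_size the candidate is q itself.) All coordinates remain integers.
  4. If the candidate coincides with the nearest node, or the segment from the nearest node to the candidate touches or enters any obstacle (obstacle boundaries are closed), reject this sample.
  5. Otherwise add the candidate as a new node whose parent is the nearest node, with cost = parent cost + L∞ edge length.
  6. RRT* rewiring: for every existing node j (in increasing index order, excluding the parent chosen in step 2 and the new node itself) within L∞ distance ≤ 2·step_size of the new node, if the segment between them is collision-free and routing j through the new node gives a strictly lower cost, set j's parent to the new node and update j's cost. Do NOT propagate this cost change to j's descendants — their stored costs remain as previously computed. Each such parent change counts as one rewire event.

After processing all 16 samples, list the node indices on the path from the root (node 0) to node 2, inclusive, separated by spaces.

Path: 0 1 2

1. q=(22,12) nearest=0 d=22 new=(6,6) → blocked by [6,12]×[5,8], reject
2. q=(24,37) nearest=0 d=37 new=(6,6) → blocked by [6,12]×[5,8], reject
3. q=(14,0) nearest=0 d=14 new=(6,0) → add node 1 parent=0 cost=6
4. q=(9,37) nearest=0 d=37 new=(6,6) → blocked by [6,12]×[5,8], reject
5. q=(28,0) nearest=1 d=22 new=(12,0) → add node 2 parent=1 cost=12
6. q=(35,16) nearest=2 d=23 new=(18,6) → add node 3 parent=2 cost=18
7. q=(17,11) nearest=3 d=5 new=(17,11) → blocked by [10,21]×[11,23], reject
8. q=(16,30) nearest=3 d=24 new=(16,12) → blocked by [10,21]×[11,23], reject
9. q=(15,14) nearest=3 d=8 new=(15,12) → blocked by [10,21]×[11,23], reject
10. q=(6,25) nearest=3 d=19 new=(12,12) → blocked by [10,21]×[11,23], reject
11. q=(45,1) nearest=3 d=27 new=(24,1) → add node 4 parent=3 cost=24
12. q=(22,10) nearest=3 d=4 new=(22,10) → add node 5 parent=3 cost=22
13. q=(11,41) nearest=5 d=31 new=(16,16) → blocked by [10,21]×[11,23], reject
14. q=(24,26) nearest=5 d=16 new=(24,16) → add node 6 parent=5 cost=28
15. q=(23,23) nearest=6 d=7 new=(23,22) → add node 7 parent=6 cost=34
16. q=(14,27) nearest=7 d=9 new=(17,27) → add node 8 parent=7 cost=40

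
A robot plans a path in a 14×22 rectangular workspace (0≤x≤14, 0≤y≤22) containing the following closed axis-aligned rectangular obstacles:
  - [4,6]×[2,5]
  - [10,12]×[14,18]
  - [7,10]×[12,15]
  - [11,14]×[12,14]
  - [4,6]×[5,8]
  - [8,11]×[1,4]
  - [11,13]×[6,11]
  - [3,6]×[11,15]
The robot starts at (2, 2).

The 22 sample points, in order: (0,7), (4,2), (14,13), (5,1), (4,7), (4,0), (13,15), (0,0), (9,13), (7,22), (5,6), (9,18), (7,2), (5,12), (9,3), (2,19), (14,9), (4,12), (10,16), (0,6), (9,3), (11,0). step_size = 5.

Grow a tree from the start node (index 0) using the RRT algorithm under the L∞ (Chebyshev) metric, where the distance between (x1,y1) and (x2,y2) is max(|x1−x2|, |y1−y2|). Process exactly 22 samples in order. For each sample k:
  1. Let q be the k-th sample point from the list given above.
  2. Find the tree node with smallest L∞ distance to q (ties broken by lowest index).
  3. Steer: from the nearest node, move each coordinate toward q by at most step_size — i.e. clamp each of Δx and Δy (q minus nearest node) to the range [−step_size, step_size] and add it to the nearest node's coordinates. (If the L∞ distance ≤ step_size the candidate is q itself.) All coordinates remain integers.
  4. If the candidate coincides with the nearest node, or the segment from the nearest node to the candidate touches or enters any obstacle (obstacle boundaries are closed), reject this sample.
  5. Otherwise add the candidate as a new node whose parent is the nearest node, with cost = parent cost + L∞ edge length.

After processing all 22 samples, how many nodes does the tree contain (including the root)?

1. q=(0,7) nearest=0 d=5 new=(0,7) → add node 1 parent=0 cost=5
2. q=(4,2) nearest=0 d=2 new=(4,2) → blocked by [4,6]×[2,5], reject
3. q=(14,13) nearest=0 d=12 new=(7,7) → blocked by [4,6]×[2,5], reject
4. q=(5,1) nearest=0 d=3 new=(5,1) → add node 2 parent=0 cost=3
5. q=(4,7) nearest=1 d=4 new=(4,7) → blocked by [4,6]×[5,8], reject
6. q=(4,0) nearest=2 d=1 new=(4,0) → add node 3 parent=2 cost=4
7. q=(13,15) nearest=0 d=13 new=(7,7) → blocked by [4,6]×[2,5], reject
8. q=(0,0) nearest=0 d=2 new=(0,0) → add node 4 parent=0 cost=2
9. q=(9,13) nearest=1 d=9 new=(5,12) → blocked by [3,6]×[11,15], reject
10. q=(7,22) nearest=1 d=15 new=(5,12) → blocked by [3,6]×[11,15], reject
11. q=(5,6) nearest=0 d=4 new=(5,6) → blocked by [4,6]×[2,5], reject
12. q=(9,18) nearest=1 d=11 new=(5,12) → blocked by [3,6]×[11,15], reject
13. q=(7,2) nearest=2 d=2 new=(7,2) → add node 5 parent=2 cost=5
14. q=(5,12) nearest=1 d=5 new=(5,12) → blocked by [3,6]×[11,15], reject
15. q=(9,3) nearest=5 d=2 new=(9,3) → blocked by [8,11]×[1,4], reject
16. q=(2,19) nearest=1 d=12 new=(2,12) → add node 6 parent=1 cost=10
17. q=(14,9) nearest=5 d=7 new=(12,7) → blocked by [8,11]×[1,4], reject
18. q=(4,12) nearest=6 d=2 new=(4,12) → blocked by [3,6]×[11,15], reject
19. q=(10,16) nearest=6 d=8 new=(7,16) → blocked by [3,6]×[11,15], reject
20. q=(0,6) nearest=1 d=1 new=(0,6) → add node 7 parent=1 cost=6
21. q=(9,3) nearest=5 d=2 new=(9,3) → blocked by [8,11]×[1,4], reject
22. q=(11,0) nearest=5 d=4 new=(11,0) → blocked by [8,11]×[1,4], reject

Node count: 8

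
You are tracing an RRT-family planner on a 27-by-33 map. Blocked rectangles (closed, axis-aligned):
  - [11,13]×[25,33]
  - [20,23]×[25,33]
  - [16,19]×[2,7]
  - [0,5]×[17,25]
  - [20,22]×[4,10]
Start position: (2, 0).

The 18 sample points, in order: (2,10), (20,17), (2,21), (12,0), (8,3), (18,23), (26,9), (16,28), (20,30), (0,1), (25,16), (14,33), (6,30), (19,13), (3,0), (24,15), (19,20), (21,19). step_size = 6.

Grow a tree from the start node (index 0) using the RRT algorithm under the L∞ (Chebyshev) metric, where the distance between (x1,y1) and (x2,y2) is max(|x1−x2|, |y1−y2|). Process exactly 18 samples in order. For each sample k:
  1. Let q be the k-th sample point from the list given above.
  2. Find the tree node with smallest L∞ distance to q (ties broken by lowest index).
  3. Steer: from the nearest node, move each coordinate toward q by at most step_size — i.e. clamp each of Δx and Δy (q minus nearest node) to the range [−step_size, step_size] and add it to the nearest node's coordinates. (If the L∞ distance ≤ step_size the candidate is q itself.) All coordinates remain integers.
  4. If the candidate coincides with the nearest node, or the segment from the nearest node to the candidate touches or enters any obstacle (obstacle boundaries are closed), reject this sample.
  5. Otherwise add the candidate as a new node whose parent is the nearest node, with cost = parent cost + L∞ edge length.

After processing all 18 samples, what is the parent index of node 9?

Parent of node 9: 7

1. q=(2,10) nearest=0 d=10 new=(2,6) → add node 1 parent=0 cost=6
2. q=(20,17) nearest=0 d=18 new=(8,6) → add node 2 parent=0 cost=6
3. q=(2,21) nearest=1 d=15 new=(2,12) → add node 3 parent=1 cost=12
4. q=(12,0) nearest=2 d=6 new=(12,0) → add node 4 parent=2 cost=12
5. q=(8,3) nearest=2 d=3 new=(8,3) → add node 5 parent=2 cost=9
6. q=(18,23) nearest=3 d=16 new=(8,18) → add node 6 parent=3 cost=18
7. q=(26,9) nearest=4 d=14 new=(18,6) → blocked by [16,19]×[2,7], reject
8. q=(16,28) nearest=6 d=10 new=(14,24) → add node 7 parent=6 cost=24
9. q=(20,30) nearest=7 d=6 new=(20,30) → blocked by [20,23]×[25,33], reject
10. q=(0,1) nearest=0 d=2 new=(0,1) → add node 8 parent=0 cost=2
11. q=(25,16) nearest=7 d=11 new=(20,18) → add node 9 parent=7 cost=30
12. q=(14,33) nearest=7 d=9 new=(14,30) → add node 10 parent=7 cost=30
13. q=(6,30) nearest=7 d=8 new=(8,30) → blocked by [11,13]×[25,33], reject
14. q=(19,13) nearest=9 d=5 new=(19,13) → add node 11 parent=9 cost=35
15. q=(3,0) nearest=0 d=1 new=(3,0) → add node 12 parent=0 cost=1
16. q=(24,15) nearest=9 d=4 new=(24,15) → add node 13 parent=9 cost=34
17. q=(19,20) nearest=9 d=2 new=(19,20) → add node 14 parent=9 cost=32
18. q=(21,19) nearest=9 d=1 new=(21,19) → add node 15 parent=9 cost=31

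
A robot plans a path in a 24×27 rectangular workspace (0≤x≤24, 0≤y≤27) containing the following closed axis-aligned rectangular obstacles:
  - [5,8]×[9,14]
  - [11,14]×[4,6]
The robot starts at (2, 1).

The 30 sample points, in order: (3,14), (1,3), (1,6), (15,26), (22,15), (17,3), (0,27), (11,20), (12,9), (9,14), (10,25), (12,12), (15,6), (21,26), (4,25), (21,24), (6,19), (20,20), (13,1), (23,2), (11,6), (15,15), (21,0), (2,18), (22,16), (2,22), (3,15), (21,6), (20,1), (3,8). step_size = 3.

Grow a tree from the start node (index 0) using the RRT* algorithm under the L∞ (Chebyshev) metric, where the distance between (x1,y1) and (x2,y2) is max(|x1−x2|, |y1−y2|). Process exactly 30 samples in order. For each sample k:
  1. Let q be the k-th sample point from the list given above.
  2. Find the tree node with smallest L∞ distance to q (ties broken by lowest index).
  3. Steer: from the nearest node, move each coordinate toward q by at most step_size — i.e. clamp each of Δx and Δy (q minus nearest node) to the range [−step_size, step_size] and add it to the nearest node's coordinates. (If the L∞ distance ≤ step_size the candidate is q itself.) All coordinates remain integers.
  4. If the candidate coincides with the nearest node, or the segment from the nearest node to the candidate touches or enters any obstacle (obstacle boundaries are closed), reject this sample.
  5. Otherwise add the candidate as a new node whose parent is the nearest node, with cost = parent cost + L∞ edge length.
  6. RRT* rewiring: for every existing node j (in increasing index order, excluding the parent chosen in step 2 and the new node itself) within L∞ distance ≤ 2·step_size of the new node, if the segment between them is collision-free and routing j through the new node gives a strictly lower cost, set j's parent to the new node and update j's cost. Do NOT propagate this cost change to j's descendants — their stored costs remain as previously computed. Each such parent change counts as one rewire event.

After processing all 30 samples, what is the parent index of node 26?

Parent of node 26: 4

1. q=(3,14) nearest=0 d=13 new=(3,4) → add node 1 parent=0 cost=3
2. q=(1,3) nearest=0 d=2 new=(1,3) → add node 2 parent=0 cost=2
3. q=(1,6) nearest=1 d=2 new=(1,6) → add node 3 parent=1 cost=5
4. q=(15,26) nearest=3 d=20 new=(4,9) → add node 4 parent=3 cost=8
5. q=(22,15) nearest=4 d=18 new=(7,12) → blocked by [5,8]×[9,14], reject
6. q=(17,3) nearest=4 d=13 new=(7,6) → add node 5 parent=4 cost=11
7. q=(0,27) nearest=4 d=18 new=(1,12) → add node 6 parent=4 cost=11
8. q=(11,20) nearest=6 d=10 new=(4,15) → add node 7 parent=6 cost=14
9. q=(12,9) nearest=5 d=5 new=(10,9) → add node 8 parent=5 cost=14
10. q=(9,14) nearest=4 d=5 new=(7,12) → blocked by [5,8]×[9,14], reject
11. q=(10,25) nearest=7 d=10 new=(7,18) → add node 9 parent=7 cost=17
12. q=(12,12) nearest=8 d=3 new=(12,12) → add node 10 parent=8 cost=17
13. q=(15,6) nearest=8 d=5 new=(13,6) → blocked by [11,14]×[4,6], reject
14. q=(21,26) nearest=9 d=14 new=(10,21) → add node 11 parent=9 cost=20
15. q=(4,25) nearest=11 d=6 new=(7,24) → add node 12 parent=11 cost=23
16. q=(21,24) nearest=11 d=11 new=(13,24) → add node 13 parent=11 cost=23
17. q=(6,19) nearest=9 d=1 new=(6,19) → add node 14 parent=9 cost=18
18. q=(20,20) nearest=13 d=7 new=(16,21) → add node 15 parent=13 cost=26
19. q=(13,1) nearest=5 d=6 new=(10,3) → add node 16 parent=5 cost=14
20. q=(23,2) nearest=10 d=11 new=(15,9) → add node 17 parent=10 cost=20
21. q=(11,6) nearest=8 d=3 new=(11,6) → blocked by [11,14]×[4,6], reject
22. q=(15,15) nearest=10 d=3 new=(15,15) → add node 18 parent=10 cost=20
23. q=(21,0) nearest=17 d=9 new=(18,6) → add node 19 parent=17 cost=23
24. q=(2,18) nearest=7 d=3 new=(2,18) → add node 20 parent=7 cost=17
25. q=(22,16) nearest=15 d=6 new=(19,18) → add node 21 parent=15 cost=29
26. q=(2,22) nearest=14 d=4 new=(3,22) → add node 22 parent=14 cost=21
27. q=(3,15) nearest=7 d=1 new=(3,15) → add node 23 parent=7 cost=15
28. q=(21,6) nearest=19 d=3 new=(21,6) → add node 24 parent=19 cost=26
29. q=(20,1) nearest=19 d=5 new=(20,3) → add node 25 parent=19 cost=26
30. q=(3,8) nearest=4 d=1 new=(3,8) → add node 26 parent=4 cost=9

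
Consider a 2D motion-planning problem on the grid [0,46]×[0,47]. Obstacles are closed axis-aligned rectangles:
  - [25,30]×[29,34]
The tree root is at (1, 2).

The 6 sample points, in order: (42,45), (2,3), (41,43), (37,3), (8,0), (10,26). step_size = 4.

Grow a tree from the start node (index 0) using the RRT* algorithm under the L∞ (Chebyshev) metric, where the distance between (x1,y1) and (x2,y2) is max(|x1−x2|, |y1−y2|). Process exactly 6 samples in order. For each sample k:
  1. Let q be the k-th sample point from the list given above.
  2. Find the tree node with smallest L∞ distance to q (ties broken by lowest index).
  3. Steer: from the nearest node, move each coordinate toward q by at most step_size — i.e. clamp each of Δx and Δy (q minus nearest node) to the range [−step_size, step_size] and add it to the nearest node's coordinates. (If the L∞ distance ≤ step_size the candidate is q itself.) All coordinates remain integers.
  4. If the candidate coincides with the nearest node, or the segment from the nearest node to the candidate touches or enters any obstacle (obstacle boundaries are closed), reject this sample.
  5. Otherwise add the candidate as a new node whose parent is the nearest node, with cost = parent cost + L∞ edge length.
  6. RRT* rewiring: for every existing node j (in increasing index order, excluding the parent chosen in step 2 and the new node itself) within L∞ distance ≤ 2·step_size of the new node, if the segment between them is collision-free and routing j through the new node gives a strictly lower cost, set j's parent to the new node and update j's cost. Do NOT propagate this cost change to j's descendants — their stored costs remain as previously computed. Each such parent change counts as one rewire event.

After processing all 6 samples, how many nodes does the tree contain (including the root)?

Node count: 7

1. q=(42,45) nearest=0 d=43 new=(5,6) → add node 1 parent=0 cost=4
2. q=(2,3) nearest=0 d=1 new=(2,3) → add node 2 parent=0 cost=1
3. q=(41,43) nearest=1 d=37 new=(9,10) → add node 3 parent=1 cost=8
4. q=(37,3) nearest=3 d=28 new=(13,6) → add node 4 parent=3 cost=12
5. q=(8,0) nearest=1 d=6 new=(8,2) → add node 5 parent=1 cost=8
6. q=(10,26) nearest=3 d=16 new=(10,14) → add node 6 parent=3 cost=12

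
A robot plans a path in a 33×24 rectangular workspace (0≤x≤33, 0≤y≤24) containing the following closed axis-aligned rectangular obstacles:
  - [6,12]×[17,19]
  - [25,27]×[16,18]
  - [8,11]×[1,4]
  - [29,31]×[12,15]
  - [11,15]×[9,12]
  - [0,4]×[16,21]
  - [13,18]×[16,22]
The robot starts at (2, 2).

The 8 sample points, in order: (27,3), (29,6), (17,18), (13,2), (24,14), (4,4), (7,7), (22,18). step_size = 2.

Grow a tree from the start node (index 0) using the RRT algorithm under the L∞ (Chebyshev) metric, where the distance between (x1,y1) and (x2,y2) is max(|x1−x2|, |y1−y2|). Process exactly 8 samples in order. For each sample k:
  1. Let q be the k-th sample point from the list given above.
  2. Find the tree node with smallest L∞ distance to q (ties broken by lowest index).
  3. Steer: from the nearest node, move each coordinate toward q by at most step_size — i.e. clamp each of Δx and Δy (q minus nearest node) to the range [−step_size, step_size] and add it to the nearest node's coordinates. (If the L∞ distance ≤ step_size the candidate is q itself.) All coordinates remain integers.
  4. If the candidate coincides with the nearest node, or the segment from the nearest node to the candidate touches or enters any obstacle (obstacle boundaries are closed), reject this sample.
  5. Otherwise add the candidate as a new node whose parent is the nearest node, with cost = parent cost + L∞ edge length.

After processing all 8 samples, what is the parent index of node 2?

Parent of node 2: 1

1. q=(27,3) nearest=0 d=25 new=(4,3) → add node 1 parent=0 cost=2
2. q=(29,6) nearest=1 d=25 new=(6,5) → add node 2 parent=1 cost=4
3. q=(17,18) nearest=2 d=13 new=(8,7) → add node 3 parent=2 cost=6
4. q=(13,2) nearest=3 d=5 new=(10,5) → add node 4 parent=3 cost=8
5. q=(24,14) nearest=4 d=14 new=(12,7) → add node 5 parent=4 cost=10
6. q=(4,4) nearest=1 d=1 new=(4,4) → add node 6 parent=1 cost=3
7. q=(7,7) nearest=3 d=1 new=(7,7) → add node 7 parent=3 cost=7
8. q=(22,18) nearest=5 d=11 new=(14,9) → blocked by [11,15]×[9,12], reject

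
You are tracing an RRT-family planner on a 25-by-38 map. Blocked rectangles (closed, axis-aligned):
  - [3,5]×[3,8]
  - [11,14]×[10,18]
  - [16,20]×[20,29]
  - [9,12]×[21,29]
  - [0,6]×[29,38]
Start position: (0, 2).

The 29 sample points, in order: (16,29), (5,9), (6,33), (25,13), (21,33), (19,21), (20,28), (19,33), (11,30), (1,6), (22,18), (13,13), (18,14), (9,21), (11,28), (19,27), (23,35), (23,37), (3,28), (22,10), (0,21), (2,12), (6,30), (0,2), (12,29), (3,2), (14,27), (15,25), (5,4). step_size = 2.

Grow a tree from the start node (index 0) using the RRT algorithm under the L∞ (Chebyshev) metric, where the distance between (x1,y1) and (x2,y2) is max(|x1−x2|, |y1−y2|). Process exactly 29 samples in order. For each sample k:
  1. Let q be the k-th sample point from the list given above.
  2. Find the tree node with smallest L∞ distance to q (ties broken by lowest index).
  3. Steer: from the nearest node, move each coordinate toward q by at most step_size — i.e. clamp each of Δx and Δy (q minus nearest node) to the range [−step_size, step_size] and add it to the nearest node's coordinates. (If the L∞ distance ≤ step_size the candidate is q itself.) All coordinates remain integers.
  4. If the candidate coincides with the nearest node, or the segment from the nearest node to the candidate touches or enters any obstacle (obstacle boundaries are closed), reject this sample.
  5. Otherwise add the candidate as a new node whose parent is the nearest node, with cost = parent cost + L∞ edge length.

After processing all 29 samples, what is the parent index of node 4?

Parent of node 4: 3

1. q=(16,29) nearest=0 d=27 new=(2,4) → add node 1 parent=0 cost=2
2. q=(5,9) nearest=1 d=5 new=(4,6) → blocked by [3,5]×[3,8], reject
3. q=(6,33) nearest=1 d=29 new=(4,6) → blocked by [3,5]×[3,8], reject
4. q=(25,13) nearest=1 d=23 new=(4,6) → blocked by [3,5]×[3,8], reject
5. q=(21,33) nearest=1 d=29 new=(4,6) → blocked by [3,5]×[3,8], reject
6. q=(19,21) nearest=1 d=17 new=(4,6) → blocked by [3,5]×[3,8], reject
7. q=(20,28) nearest=1 d=24 new=(4,6) → blocked by [3,5]×[3,8], reject
8. q=(19,33) nearest=1 d=29 new=(4,6) → blocked by [3,5]×[3,8], reject
9. q=(11,30) nearest=1 d=26 new=(4,6) → blocked by [3,5]×[3,8], reject
10. q=(1,6) nearest=1 d=2 new=(1,6) → add node 2 parent=1 cost=4
11. q=(22,18) nearest=1 d=20 new=(4,6) → blocked by [3,5]×[3,8], reject
12. q=(13,13) nearest=1 d=11 new=(4,6) → blocked by [3,5]×[3,8], reject
13. q=(18,14) nearest=1 d=16 new=(4,6) → blocked by [3,5]×[3,8], reject
14. q=(9,21) nearest=2 d=15 new=(3,8) → blocked by [3,5]×[3,8], reject
15. q=(11,28) nearest=2 d=22 new=(3,8) → blocked by [3,5]×[3,8], reject
16. q=(19,27) nearest=2 d=21 new=(3,8) → blocked by [3,5]×[3,8], reject
17. q=(23,35) nearest=2 d=29 new=(3,8) → blocked by [3,5]×[3,8], reject
18. q=(23,37) nearest=2 d=31 new=(3,8) → blocked by [3,5]×[3,8], reject
19. q=(3,28) nearest=2 d=22 new=(3,8) → blocked by [3,5]×[3,8], reject
20. q=(22,10) nearest=1 d=20 new=(4,6) → blocked by [3,5]×[3,8], reject
21. q=(0,21) nearest=2 d=15 new=(0,8) → add node 3 parent=2 cost=6
22. q=(2,12) nearest=3 d=4 new=(2,10) → add node 4 parent=3 cost=8
23. q=(6,30) nearest=4 d=20 new=(4,12) → add node 5 parent=4 cost=10
24. q=(0,2) nearest=0 d=0 → coincident, reject
25. q=(12,29) nearest=5 d=17 new=(6,14) → add node 6 parent=5 cost=12
26. q=(3,2) nearest=1 d=2 new=(3,2) → add node 7 parent=1 cost=4
27. q=(14,27) nearest=6 d=13 new=(8,16) → add node 8 parent=6 cost=14
28. q=(15,25) nearest=8 d=9 new=(10,18) → add node 9 parent=8 cost=16
29. q=(5,4) nearest=7 d=2 new=(5,4) → blocked by [3,5]×[3,8], reject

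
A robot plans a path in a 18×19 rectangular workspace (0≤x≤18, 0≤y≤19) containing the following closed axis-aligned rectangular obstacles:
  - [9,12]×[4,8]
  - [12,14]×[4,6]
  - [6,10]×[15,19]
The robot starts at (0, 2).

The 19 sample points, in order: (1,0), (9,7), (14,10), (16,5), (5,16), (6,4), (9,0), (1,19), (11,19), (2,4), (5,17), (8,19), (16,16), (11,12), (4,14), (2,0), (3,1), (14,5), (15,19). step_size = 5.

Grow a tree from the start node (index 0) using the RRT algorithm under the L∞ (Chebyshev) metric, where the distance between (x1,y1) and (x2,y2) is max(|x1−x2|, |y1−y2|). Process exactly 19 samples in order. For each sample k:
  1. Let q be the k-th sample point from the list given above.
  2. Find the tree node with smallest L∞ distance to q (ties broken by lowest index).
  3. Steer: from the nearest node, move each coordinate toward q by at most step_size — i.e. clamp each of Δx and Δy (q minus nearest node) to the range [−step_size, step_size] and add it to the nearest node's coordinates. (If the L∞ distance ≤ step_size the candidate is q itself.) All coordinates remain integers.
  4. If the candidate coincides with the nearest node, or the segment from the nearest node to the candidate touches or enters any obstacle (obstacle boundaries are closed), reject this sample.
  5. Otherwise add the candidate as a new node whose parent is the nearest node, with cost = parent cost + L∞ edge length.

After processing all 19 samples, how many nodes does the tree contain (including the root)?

1. q=(1,0) nearest=0 d=2 new=(1,0) → add node 1 parent=0 cost=2
2. q=(9,7) nearest=1 d=8 new=(6,5) → add node 2 parent=1 cost=7
3. q=(14,10) nearest=2 d=8 new=(11,10) → blocked by [9,12]×[4,8], reject
4. q=(16,5) nearest=2 d=10 new=(11,5) → blocked by [9,12]×[4,8], reject
5. q=(5,16) nearest=2 d=11 new=(5,10) → add node 3 parent=2 cost=12
6. q=(6,4) nearest=2 d=1 new=(6,4) → add node 4 parent=2 cost=8
7. q=(9,0) nearest=4 d=4 new=(9,0) → add node 5 parent=4 cost=12
8. q=(1,19) nearest=3 d=9 new=(1,15) → add node 6 parent=3 cost=17
9. q=(11,19) nearest=3 d=9 new=(10,15) → blocked by [6,10]×[15,19], reject
10. q=(2,4) nearest=0 d=2 new=(2,4) → add node 7 parent=0 cost=2
11. q=(5,17) nearest=6 d=4 new=(5,17) → add node 8 parent=6 cost=21
12. q=(8,19) nearest=8 d=3 new=(8,19) → blocked by [6,10]×[15,19], reject
13. q=(16,16) nearest=2 d=11 new=(11,10) → blocked by [9,12]×[4,8], reject
14. q=(11,12) nearest=3 d=6 new=(10,12) → add node 9 parent=3 cost=17
15. q=(4,14) nearest=6 d=3 new=(4,14) → add node 10 parent=6 cost=20
16. q=(2,0) nearest=1 d=1 new=(2,0) → add node 11 parent=1 cost=3
17. q=(3,1) nearest=11 d=1 new=(3,1) → add node 12 parent=11 cost=4
18. q=(14,5) nearest=5 d=5 new=(14,5) → blocked by [12,14]×[4,6], reject
19. q=(15,19) nearest=9 d=7 new=(15,17) → add node 13 parent=9 cost=22

Node count: 14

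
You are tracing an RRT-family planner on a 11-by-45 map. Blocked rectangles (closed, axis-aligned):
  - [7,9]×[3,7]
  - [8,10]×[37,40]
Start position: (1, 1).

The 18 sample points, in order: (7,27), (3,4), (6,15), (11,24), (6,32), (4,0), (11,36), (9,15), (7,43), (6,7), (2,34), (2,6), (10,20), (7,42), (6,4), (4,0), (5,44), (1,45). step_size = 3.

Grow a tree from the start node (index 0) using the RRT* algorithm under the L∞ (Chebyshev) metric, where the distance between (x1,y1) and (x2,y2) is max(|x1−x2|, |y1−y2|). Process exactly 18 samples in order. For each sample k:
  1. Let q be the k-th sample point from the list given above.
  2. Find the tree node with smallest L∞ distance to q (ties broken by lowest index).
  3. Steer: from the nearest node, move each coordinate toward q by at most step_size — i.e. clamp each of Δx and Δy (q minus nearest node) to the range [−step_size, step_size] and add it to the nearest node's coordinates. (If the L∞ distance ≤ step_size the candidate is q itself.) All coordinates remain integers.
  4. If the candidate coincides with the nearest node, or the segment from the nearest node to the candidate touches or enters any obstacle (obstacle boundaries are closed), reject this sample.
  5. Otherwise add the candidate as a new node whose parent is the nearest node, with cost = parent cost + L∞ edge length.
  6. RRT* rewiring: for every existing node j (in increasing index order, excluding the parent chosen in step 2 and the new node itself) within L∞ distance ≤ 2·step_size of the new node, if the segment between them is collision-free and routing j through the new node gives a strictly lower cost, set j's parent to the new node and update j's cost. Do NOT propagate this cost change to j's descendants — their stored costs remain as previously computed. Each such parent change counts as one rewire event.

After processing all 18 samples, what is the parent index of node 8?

1. q=(7,27) nearest=0 d=26 new=(4,4) → add node 1 parent=0 cost=3
2. q=(3,4) nearest=1 d=1 new=(3,4) → add node 2 parent=1 cost=4
3. q=(6,15) nearest=1 d=11 new=(6,7) → add node 3 parent=1 cost=6
4. q=(11,24) nearest=3 d=17 new=(9,10) → add node 4 parent=3 cost=9
5. q=(6,32) nearest=4 d=22 new=(6,13) → add node 5 parent=4 cost=12
6. q=(4,0) nearest=0 d=3 new=(4,0) → add node 6 parent=0 cost=3
7. q=(11,36) nearest=5 d=23 new=(9,16) → add node 7 parent=5 cost=15
8. q=(9,15) nearest=7 d=1 new=(9,15) → add node 8 parent=7 cost=16
9. q=(7,43) nearest=7 d=27 new=(7,19) → add node 9 parent=7 cost=18
10. q=(6,7) nearest=3 d=0 → coincident, reject
11. q=(2,34) nearest=9 d=15 new=(4,22) → add node 10 parent=9 cost=21
12. q=(2,6) nearest=1 d=2 new=(2,6) → add node 11 parent=1 cost=5
13. q=(10,20) nearest=9 d=3 new=(10,20) → add node 12 parent=9 cost=21
14. q=(7,42) nearest=10 d=20 new=(7,25) → add node 13 parent=10 cost=24
15. q=(6,4) nearest=1 d=2 new=(6,4) → add node 14 parent=1 cost=5
16. q=(4,0) nearest=6 d=0 → coincident, reject
17. q=(5,44) nearest=13 d=19 new=(5,28) → add node 15 parent=13 cost=27
18. q=(1,45) nearest=15 d=17 new=(2,31) → add node 16 parent=15 cost=30

Parent of node 8: 7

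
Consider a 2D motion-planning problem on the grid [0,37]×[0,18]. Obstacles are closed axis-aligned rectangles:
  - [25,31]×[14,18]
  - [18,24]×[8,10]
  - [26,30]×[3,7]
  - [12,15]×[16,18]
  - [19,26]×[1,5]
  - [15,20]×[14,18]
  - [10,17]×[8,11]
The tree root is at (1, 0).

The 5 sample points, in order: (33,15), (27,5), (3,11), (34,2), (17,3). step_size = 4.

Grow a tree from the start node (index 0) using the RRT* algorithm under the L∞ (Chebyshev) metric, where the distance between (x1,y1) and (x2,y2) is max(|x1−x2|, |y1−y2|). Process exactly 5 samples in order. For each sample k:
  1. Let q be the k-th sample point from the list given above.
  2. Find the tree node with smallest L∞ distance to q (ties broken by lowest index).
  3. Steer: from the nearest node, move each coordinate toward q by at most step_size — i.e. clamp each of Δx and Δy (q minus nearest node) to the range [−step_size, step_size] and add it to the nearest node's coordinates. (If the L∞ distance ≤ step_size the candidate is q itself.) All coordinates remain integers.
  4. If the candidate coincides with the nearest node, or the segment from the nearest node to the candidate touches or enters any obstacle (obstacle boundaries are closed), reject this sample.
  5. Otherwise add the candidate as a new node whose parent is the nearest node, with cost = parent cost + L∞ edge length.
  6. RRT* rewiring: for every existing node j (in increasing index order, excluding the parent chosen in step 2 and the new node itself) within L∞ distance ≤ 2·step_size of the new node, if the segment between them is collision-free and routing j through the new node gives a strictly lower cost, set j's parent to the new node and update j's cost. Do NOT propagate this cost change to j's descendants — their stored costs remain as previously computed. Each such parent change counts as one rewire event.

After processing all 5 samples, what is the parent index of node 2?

Parent of node 2: 1

1. q=(33,15) nearest=0 d=32 new=(5,4) → add node 1 parent=0 cost=4
2. q=(27,5) nearest=1 d=22 new=(9,5) → add node 2 parent=1 cost=8
3. q=(3,11) nearest=2 d=6 new=(5,9) → add node 3 parent=2 cost=12
4. q=(34,2) nearest=2 d=25 new=(13,2) → add node 4 parent=2 cost=12
5. q=(17,3) nearest=4 d=4 new=(17,3) → add node 5 parent=4 cost=16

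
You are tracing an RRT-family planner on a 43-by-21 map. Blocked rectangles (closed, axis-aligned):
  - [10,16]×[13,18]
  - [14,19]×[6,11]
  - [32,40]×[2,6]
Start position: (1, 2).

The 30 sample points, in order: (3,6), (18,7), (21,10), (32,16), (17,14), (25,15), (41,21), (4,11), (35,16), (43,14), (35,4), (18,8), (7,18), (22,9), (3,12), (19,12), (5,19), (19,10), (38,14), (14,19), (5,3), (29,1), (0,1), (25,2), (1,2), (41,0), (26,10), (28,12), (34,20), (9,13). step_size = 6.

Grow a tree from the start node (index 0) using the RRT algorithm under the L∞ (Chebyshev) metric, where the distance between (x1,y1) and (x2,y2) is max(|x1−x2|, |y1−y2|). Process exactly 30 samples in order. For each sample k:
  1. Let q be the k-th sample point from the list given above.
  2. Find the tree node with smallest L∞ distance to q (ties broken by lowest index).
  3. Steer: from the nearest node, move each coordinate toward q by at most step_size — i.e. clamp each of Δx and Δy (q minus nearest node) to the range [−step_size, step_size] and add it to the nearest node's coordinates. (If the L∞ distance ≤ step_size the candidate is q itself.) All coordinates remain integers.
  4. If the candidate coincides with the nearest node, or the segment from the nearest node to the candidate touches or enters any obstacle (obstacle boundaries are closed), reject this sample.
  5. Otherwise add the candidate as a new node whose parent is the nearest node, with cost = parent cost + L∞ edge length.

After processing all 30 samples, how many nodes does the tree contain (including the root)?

Node count: 17

1. q=(3,6) nearest=0 d=4 new=(3,6) → add node 1 parent=0 cost=4
2. q=(18,7) nearest=1 d=15 new=(9,7) → add node 2 parent=1 cost=10
3. q=(21,10) nearest=2 d=12 new=(15,10) → blocked by [14,19]×[6,11], reject
4. q=(32,16) nearest=2 d=23 new=(15,13) → blocked by [10,16]×[13,18], reject
5. q=(17,14) nearest=2 d=8 new=(15,13) → blocked by [10,16]×[13,18], reject
6. q=(25,15) nearest=2 d=16 new=(15,13) → blocked by [10,16]×[13,18], reject
7. q=(41,21) nearest=2 d=32 new=(15,13) → blocked by [10,16]×[13,18], reject
8. q=(4,11) nearest=1 d=5 new=(4,11) → add node 3 parent=1 cost=9
9. q=(35,16) nearest=2 d=26 new=(15,13) → blocked by [10,16]×[13,18], reject
10. q=(43,14) nearest=2 d=34 new=(15,13) → blocked by [10,16]×[13,18], reject
11. q=(35,4) nearest=2 d=26 new=(15,4) → add node 4 parent=2 cost=16
12. q=(18,8) nearest=4 d=4 new=(18,8) → blocked by [14,19]×[6,11], reject
13. q=(7,18) nearest=3 d=7 new=(7,17) → add node 5 parent=3 cost=15
14. q=(22,9) nearest=4 d=7 new=(21,9) → blocked by [14,19]×[6,11], reject
15. q=(3,12) nearest=3 d=1 new=(3,12) → add node 6 parent=3 cost=10
16. q=(19,12) nearest=4 d=8 new=(19,10) → blocked by [14,19]×[6,11], reject
17. q=(5,19) nearest=5 d=2 new=(5,19) → add node 7 parent=5 cost=17
18. q=(19,10) nearest=4 d=6 new=(19,10) → blocked by [14,19]×[6,11], reject
19. q=(38,14) nearest=4 d=23 new=(21,10) → blocked by [14,19]×[6,11], reject
20. q=(14,19) nearest=5 d=7 new=(13,19) → blocked by [10,16]×[13,18], reject
21. q=(5,3) nearest=1 d=3 new=(5,3) → add node 8 parent=1 cost=7
22. q=(29,1) nearest=4 d=14 new=(21,1) → add node 9 parent=4 cost=22
23. q=(0,1) nearest=0 d=1 new=(0,1) → add node 10 parent=0 cost=1
24. q=(25,2) nearest=9 d=4 new=(25,2) → add node 11 parent=9 cost=26
25. q=(1,2) nearest=0 d=0 → coincident, reject
26. q=(41,0) nearest=11 d=16 new=(31,0) → add node 12 parent=11 cost=32
27. q=(26,10) nearest=11 d=8 new=(26,8) → add node 13 parent=11 cost=32
28. q=(28,12) nearest=13 d=4 new=(28,12) → add node 14 parent=13 cost=36
29. q=(34,20) nearest=14 d=8 new=(34,18) → add node 15 parent=14 cost=42
30. q=(9,13) nearest=5 d=4 new=(9,13) → add node 16 parent=5 cost=19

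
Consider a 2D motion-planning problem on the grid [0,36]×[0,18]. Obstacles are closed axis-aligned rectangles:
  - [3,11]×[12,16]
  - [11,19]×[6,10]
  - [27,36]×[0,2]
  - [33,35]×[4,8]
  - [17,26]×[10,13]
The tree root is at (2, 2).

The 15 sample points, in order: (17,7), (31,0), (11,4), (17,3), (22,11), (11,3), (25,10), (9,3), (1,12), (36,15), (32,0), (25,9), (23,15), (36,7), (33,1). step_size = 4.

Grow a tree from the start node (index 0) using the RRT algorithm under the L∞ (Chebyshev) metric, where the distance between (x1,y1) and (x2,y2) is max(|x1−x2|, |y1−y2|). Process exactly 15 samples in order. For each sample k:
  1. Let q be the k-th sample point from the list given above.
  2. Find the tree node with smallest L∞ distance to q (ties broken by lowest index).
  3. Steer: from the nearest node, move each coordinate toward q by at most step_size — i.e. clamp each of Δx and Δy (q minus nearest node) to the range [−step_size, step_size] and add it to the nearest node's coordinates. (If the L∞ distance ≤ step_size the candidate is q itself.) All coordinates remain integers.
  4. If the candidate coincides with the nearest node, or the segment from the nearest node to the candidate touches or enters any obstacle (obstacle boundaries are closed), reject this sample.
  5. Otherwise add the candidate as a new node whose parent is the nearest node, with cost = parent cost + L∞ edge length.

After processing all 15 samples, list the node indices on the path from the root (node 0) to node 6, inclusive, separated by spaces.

1. q=(17,7) nearest=0 d=15 new=(6,6) → add node 1 parent=0 cost=4
2. q=(31,0) nearest=1 d=25 new=(10,2) → add node 2 parent=1 cost=8
3. q=(11,4) nearest=2 d=2 new=(11,4) → add node 3 parent=2 cost=10
4. q=(17,3) nearest=3 d=6 new=(15,3) → add node 4 parent=3 cost=14
5. q=(22,11) nearest=4 d=8 new=(19,7) → blocked by [11,19]×[6,10], reject
6. q=(11,3) nearest=2 d=1 new=(11,3) → add node 5 parent=2 cost=9
7. q=(25,10) nearest=4 d=10 new=(19,7) → blocked by [11,19]×[6,10], reject
8. q=(9,3) nearest=2 d=1 new=(9,3) → add node 6 parent=2 cost=9
9. q=(1,12) nearest=1 d=6 new=(2,10) → add node 7 parent=1 cost=8
10. q=(36,15) nearest=4 d=21 new=(19,7) → blocked by [11,19]×[6,10], reject
11. q=(32,0) nearest=4 d=17 new=(19,0) → add node 8 parent=4 cost=18
12. q=(25,9) nearest=8 d=9 new=(23,4) → add node 9 parent=8 cost=22
13. q=(23,15) nearest=9 d=11 new=(23,8) → add node 10 parent=9 cost=26
14. q=(36,7) nearest=9 d=13 new=(27,7) → add node 11 parent=9 cost=26
15. q=(33,1) nearest=11 d=6 new=(31,3) → add node 12 parent=11 cost=30

Path: 0 1 2 6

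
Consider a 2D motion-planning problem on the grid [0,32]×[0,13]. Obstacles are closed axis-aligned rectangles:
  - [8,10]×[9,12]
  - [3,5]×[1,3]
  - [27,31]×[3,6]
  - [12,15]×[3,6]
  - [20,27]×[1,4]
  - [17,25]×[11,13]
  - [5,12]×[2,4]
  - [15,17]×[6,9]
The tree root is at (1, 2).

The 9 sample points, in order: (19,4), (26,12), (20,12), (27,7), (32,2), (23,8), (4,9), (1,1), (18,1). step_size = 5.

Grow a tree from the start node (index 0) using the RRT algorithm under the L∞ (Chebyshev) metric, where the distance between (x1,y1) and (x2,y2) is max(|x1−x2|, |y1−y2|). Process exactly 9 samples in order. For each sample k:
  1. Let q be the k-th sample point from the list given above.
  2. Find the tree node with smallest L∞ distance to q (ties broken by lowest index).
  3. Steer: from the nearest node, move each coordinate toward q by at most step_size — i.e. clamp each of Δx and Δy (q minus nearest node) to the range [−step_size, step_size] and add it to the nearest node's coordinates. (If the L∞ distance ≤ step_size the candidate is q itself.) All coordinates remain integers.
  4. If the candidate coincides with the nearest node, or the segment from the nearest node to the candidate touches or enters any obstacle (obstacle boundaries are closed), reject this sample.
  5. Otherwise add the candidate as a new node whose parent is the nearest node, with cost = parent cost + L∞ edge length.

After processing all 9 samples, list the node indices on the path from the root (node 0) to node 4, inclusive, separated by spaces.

Path: 0 4

1. q=(19,4) nearest=0 d=18 new=(6,4) → blocked by [3,5]×[1,3], reject
2. q=(26,12) nearest=0 d=25 new=(6,7) → add node 1 parent=0 cost=5
3. q=(20,12) nearest=1 d=14 new=(11,12) → blocked by [8,10]×[9,12], reject
4. q=(27,7) nearest=1 d=21 new=(11,7) → add node 2 parent=1 cost=10
5. q=(32,2) nearest=2 d=21 new=(16,2) → blocked by [12,15]×[3,6], reject
6. q=(23,8) nearest=2 d=12 new=(16,8) → blocked by [15,17]×[6,9], reject
7. q=(4,9) nearest=1 d=2 new=(4,9) → add node 3 parent=1 cost=7
8. q=(1,1) nearest=0 d=1 new=(1,1) → add node 4 parent=0 cost=1
9. q=(18,1) nearest=2 d=7 new=(16,2) → blocked by [12,15]×[3,6], reject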